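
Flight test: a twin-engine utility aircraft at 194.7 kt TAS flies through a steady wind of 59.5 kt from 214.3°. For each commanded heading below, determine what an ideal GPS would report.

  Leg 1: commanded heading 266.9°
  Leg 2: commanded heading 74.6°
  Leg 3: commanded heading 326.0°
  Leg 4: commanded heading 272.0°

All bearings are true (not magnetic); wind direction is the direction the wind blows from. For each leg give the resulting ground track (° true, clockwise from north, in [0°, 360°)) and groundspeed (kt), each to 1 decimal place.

Leg 1: track=283.5°, groundspeed=165.5 kt
Leg 2: track=65.5°, groundspeed=243.1 kt
Leg 3: track=340.3°, groundspeed=223.6 kt
Leg 4: track=289.2°, groundspeed=170.5 kt

Leg 1: heading 266.9°; drift +16.6° → track 283.5°, groundspeed 165.5 kt
Leg 2: heading 74.6°; drift -9.1° → track 65.5°, groundspeed 243.1 kt
Leg 3: heading 326.0°; drift +14.3° → track 340.3°, groundspeed 223.6 kt
Leg 4: heading 272.0°; drift +17.2° → track 289.2°, groundspeed 170.5 kt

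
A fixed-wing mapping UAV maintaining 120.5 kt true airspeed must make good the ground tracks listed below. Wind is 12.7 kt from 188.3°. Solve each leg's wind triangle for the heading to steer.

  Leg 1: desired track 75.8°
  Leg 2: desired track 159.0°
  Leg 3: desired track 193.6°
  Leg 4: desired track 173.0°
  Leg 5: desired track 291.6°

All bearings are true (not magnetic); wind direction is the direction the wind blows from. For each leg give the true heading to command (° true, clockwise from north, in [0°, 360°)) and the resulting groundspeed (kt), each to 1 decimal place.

Leg 1: desired track 75.8°; wind correction +5.6° → command heading 81.4°, groundspeed 124.8 kt
Leg 2: desired track 159.0°; wind correction +3.0° → command heading 162.0°, groundspeed 109.3 kt
Leg 3: desired track 193.6°; wind correction -0.6° → command heading 193.0°, groundspeed 107.8 kt
Leg 4: desired track 173.0°; wind correction +1.6° → command heading 174.6°, groundspeed 108.2 kt
Leg 5: desired track 291.6°; wind correction -5.9° → command heading 285.7°, groundspeed 122.8 kt

Leg 1: heading=81.4°, groundspeed=124.8 kt
Leg 2: heading=162.0°, groundspeed=109.3 kt
Leg 3: heading=193.0°, groundspeed=107.8 kt
Leg 4: heading=174.6°, groundspeed=108.2 kt
Leg 5: heading=285.7°, groundspeed=122.8 kt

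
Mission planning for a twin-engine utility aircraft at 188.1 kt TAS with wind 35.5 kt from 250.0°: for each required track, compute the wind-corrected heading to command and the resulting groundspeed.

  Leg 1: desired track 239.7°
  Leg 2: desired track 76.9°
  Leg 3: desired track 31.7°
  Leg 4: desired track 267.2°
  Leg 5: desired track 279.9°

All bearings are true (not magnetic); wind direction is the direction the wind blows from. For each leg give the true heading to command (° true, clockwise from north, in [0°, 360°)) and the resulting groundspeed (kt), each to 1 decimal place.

Leg 1: heading=241.6°, groundspeed=153.1 kt
Leg 2: heading=78.2°, groundspeed=223.3 kt
Leg 3: heading=25.0°, groundspeed=214.7 kt
Leg 4: heading=264.0°, groundspeed=153.9 kt
Leg 5: heading=274.5°, groundspeed=156.5 kt

Leg 1: desired track 239.7°; wind correction +1.9° → command heading 241.6°, groundspeed 153.1 kt
Leg 2: desired track 76.9°; wind correction +1.3° → command heading 78.2°, groundspeed 223.3 kt
Leg 3: desired track 31.7°; wind correction -6.7° → command heading 25.0°, groundspeed 214.7 kt
Leg 4: desired track 267.2°; wind correction -3.2° → command heading 264.0°, groundspeed 153.9 kt
Leg 5: desired track 279.9°; wind correction -5.4° → command heading 274.5°, groundspeed 156.5 kt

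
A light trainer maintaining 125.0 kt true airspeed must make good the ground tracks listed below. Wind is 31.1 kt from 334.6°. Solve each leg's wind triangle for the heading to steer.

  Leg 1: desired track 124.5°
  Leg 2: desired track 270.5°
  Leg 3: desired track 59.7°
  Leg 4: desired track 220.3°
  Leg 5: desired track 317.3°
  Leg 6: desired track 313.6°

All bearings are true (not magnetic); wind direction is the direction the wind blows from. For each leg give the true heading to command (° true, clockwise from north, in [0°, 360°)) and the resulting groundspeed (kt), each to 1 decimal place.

Leg 1: heading=117.3°, groundspeed=150.9 kt
Leg 2: heading=283.4°, groundspeed=108.2 kt
Leg 3: heading=45.3°, groundspeed=118.4 kt
Leg 4: heading=233.4°, groundspeed=134.5 kt
Leg 5: heading=321.5°, groundspeed=95.0 kt
Leg 6: heading=318.7°, groundspeed=95.5 kt

Leg 1: desired track 124.5°; wind correction -7.2° → command heading 117.3°, groundspeed 150.9 kt
Leg 2: desired track 270.5°; wind correction +12.9° → command heading 283.4°, groundspeed 108.2 kt
Leg 3: desired track 59.7°; wind correction -14.4° → command heading 45.3°, groundspeed 118.4 kt
Leg 4: desired track 220.3°; wind correction +13.1° → command heading 233.4°, groundspeed 134.5 kt
Leg 5: desired track 317.3°; wind correction +4.2° → command heading 321.5°, groundspeed 95.0 kt
Leg 6: desired track 313.6°; wind correction +5.1° → command heading 318.7°, groundspeed 95.5 kt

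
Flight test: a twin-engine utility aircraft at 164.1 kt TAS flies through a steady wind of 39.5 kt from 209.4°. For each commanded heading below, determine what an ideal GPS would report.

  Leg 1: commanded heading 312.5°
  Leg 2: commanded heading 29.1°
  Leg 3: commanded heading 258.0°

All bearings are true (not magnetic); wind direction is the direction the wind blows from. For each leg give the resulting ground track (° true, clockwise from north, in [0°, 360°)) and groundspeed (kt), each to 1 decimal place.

Leg 1: heading 312.5°; drift +12.5° → track 325.0°, groundspeed 177.3 kt
Leg 2: heading 29.1°; drift +0.1° → track 29.2°, groundspeed 203.6 kt
Leg 3: heading 258.0°; drift +12.1° → track 270.1°, groundspeed 141.1 kt

Leg 1: track=325.0°, groundspeed=177.3 kt
Leg 2: track=29.2°, groundspeed=203.6 kt
Leg 3: track=270.1°, groundspeed=141.1 kt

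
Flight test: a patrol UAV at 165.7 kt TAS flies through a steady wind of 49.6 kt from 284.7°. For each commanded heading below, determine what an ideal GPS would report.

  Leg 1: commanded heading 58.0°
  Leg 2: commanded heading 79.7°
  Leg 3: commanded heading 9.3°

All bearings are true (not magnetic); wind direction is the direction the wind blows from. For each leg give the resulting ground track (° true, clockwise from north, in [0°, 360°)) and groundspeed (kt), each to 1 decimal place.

Leg 1: track=68.2°, groundspeed=203.0 kt
Leg 2: track=85.4°, groundspeed=211.7 kt
Leg 3: track=26.3°, groundspeed=168.4 kt

Leg 1: heading 58.0°; drift +10.2° → track 68.2°, groundspeed 203.0 kt
Leg 2: heading 79.7°; drift +5.7° → track 85.4°, groundspeed 211.7 kt
Leg 3: heading 9.3°; drift +17.0° → track 26.3°, groundspeed 168.4 kt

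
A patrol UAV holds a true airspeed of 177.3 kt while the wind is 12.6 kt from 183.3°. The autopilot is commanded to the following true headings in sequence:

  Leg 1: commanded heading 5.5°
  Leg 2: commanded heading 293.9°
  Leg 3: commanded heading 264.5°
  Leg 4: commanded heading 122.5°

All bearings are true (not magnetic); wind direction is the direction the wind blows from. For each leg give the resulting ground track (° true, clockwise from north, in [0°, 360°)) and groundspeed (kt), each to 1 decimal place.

Leg 1: heading 5.5°; drift -0.1° → track 5.4°, groundspeed 189.9 kt
Leg 2: heading 293.9°; drift +3.7° → track 297.6°, groundspeed 182.1 kt
Leg 3: heading 264.5°; drift +4.1° → track 268.6°, groundspeed 175.8 kt
Leg 4: heading 122.5°; drift -3.7° → track 118.8°, groundspeed 171.5 kt

Leg 1: track=5.4°, groundspeed=189.9 kt
Leg 2: track=297.6°, groundspeed=182.1 kt
Leg 3: track=268.6°, groundspeed=175.8 kt
Leg 4: track=118.8°, groundspeed=171.5 kt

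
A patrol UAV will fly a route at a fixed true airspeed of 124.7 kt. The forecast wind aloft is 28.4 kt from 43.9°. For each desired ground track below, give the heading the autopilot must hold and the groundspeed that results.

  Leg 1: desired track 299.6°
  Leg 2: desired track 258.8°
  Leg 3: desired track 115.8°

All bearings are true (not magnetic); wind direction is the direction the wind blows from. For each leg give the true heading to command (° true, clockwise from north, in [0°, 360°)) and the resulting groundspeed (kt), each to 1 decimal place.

Leg 1: heading=312.3°, groundspeed=128.6 kt
Leg 2: heading=266.3°, groundspeed=146.9 kt
Leg 3: heading=103.3°, groundspeed=112.9 kt

Leg 1: desired track 299.6°; wind correction +12.7° → command heading 312.3°, groundspeed 128.6 kt
Leg 2: desired track 258.8°; wind correction +7.5° → command heading 266.3°, groundspeed 146.9 kt
Leg 3: desired track 115.8°; wind correction -12.5° → command heading 103.3°, groundspeed 112.9 kt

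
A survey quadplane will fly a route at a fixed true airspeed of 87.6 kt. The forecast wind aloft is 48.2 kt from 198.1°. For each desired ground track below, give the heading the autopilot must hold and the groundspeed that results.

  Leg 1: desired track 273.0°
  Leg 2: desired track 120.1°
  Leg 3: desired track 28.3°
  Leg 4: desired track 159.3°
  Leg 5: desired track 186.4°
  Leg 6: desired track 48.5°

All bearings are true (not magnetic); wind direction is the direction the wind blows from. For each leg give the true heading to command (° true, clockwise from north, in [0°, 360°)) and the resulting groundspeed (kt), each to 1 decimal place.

Leg 1: desired track 273.0°; wind correction -32.1° → command heading 240.9°, groundspeed 61.7 kt
Leg 2: desired track 120.1°; wind correction +32.6° → command heading 152.7°, groundspeed 63.8 kt
Leg 3: desired track 28.3°; wind correction +5.6° → command heading 33.9°, groundspeed 134.6 kt
Leg 4: desired track 159.3°; wind correction +20.2° → command heading 179.5°, groundspeed 44.7 kt
Leg 5: desired track 186.4°; wind correction +6.4° → command heading 192.8°, groundspeed 39.9 kt
Leg 6: desired track 48.5°; wind correction +16.2° → command heading 64.7°, groundspeed 125.7 kt

Leg 1: heading=240.9°, groundspeed=61.7 kt
Leg 2: heading=152.7°, groundspeed=63.8 kt
Leg 3: heading=33.9°, groundspeed=134.6 kt
Leg 4: heading=179.5°, groundspeed=44.7 kt
Leg 5: heading=192.8°, groundspeed=39.9 kt
Leg 6: heading=64.7°, groundspeed=125.7 kt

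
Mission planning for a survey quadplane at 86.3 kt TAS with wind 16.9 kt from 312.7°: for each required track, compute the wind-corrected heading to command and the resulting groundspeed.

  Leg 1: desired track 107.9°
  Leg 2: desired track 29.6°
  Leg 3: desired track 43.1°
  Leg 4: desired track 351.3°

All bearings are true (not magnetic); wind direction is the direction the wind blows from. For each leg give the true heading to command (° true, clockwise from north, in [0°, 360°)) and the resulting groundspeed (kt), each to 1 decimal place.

Leg 1: desired track 107.9°; wind correction -4.7° → command heading 103.2°, groundspeed 101.3 kt
Leg 2: desired track 29.6°; wind correction -11.0° → command heading 18.6°, groundspeed 80.9 kt
Leg 3: desired track 43.1°; wind correction -11.3° → command heading 31.8°, groundspeed 84.7 kt
Leg 4: desired track 351.3°; wind correction -7.0° → command heading 344.3°, groundspeed 72.4 kt

Leg 1: heading=103.2°, groundspeed=101.3 kt
Leg 2: heading=18.6°, groundspeed=80.9 kt
Leg 3: heading=31.8°, groundspeed=84.7 kt
Leg 4: heading=344.3°, groundspeed=72.4 kt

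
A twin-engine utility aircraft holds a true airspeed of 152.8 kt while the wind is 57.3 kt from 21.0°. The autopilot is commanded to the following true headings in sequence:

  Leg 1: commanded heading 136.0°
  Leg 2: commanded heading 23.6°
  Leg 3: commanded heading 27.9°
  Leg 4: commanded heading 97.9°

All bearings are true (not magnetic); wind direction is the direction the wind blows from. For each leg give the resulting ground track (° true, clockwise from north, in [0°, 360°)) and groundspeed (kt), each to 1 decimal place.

Leg 1: heading 136.0°; drift +16.4° → track 152.4°, groundspeed 184.5 kt
Leg 2: heading 23.6°; drift +1.6° → track 25.2°, groundspeed 95.6 kt
Leg 3: heading 27.9°; drift +4.1° → track 32.0°, groundspeed 96.2 kt
Leg 4: heading 97.9°; drift +21.8° → track 119.7°, groundspeed 150.5 kt

Leg 1: track=152.4°, groundspeed=184.5 kt
Leg 2: track=25.2°, groundspeed=95.6 kt
Leg 3: track=32.0°, groundspeed=96.2 kt
Leg 4: track=119.7°, groundspeed=150.5 kt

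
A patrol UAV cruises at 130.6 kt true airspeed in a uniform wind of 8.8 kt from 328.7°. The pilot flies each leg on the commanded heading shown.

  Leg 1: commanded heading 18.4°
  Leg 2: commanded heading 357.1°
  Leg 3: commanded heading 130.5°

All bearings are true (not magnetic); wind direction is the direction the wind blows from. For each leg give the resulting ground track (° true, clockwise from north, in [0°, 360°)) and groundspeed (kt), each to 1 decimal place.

Leg 1: track=21.5°, groundspeed=125.1 kt
Leg 2: track=359.1°, groundspeed=122.9 kt
Leg 3: track=131.6°, groundspeed=139.0 kt

Leg 1: heading 18.4°; drift +3.1° → track 21.5°, groundspeed 125.1 kt
Leg 2: heading 357.1°; drift +2.0° → track 359.1°, groundspeed 122.9 kt
Leg 3: heading 130.5°; drift +1.1° → track 131.6°, groundspeed 139.0 kt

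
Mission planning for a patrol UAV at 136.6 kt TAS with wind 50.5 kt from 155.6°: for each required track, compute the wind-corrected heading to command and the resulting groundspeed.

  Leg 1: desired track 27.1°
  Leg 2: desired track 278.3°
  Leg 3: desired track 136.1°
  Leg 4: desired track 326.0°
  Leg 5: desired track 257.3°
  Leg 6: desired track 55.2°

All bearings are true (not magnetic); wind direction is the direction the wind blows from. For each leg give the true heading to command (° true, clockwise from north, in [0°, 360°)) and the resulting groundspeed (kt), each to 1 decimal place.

Leg 1: heading=43.9°, groundspeed=162.2 kt
Leg 2: heading=260.2°, groundspeed=157.1 kt
Leg 3: heading=143.2°, groundspeed=88.0 kt
Leg 4: heading=322.5°, groundspeed=186.1 kt
Leg 5: heading=236.1°, groundspeed=137.6 kt
Leg 6: heading=76.5°, groundspeed=136.4 kt

Leg 1: desired track 27.1°; wind correction +16.8° → command heading 43.9°, groundspeed 162.2 kt
Leg 2: desired track 278.3°; wind correction -18.1° → command heading 260.2°, groundspeed 157.1 kt
Leg 3: desired track 136.1°; wind correction +7.1° → command heading 143.2°, groundspeed 88.0 kt
Leg 4: desired track 326.0°; wind correction -3.5° → command heading 322.5°, groundspeed 186.1 kt
Leg 5: desired track 257.3°; wind correction -21.2° → command heading 236.1°, groundspeed 137.6 kt
Leg 6: desired track 55.2°; wind correction +21.3° → command heading 76.5°, groundspeed 136.4 kt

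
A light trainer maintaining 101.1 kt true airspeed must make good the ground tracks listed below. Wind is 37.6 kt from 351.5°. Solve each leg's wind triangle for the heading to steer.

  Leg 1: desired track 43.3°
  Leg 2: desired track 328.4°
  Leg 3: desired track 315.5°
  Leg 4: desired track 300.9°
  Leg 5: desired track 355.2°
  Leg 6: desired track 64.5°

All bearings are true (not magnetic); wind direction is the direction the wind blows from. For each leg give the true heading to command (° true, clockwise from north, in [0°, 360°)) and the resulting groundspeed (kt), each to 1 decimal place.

Leg 1: desired track 43.3°; wind correction -17.0° → command heading 26.3°, groundspeed 73.4 kt
Leg 2: desired track 328.4°; wind correction +8.4° → command heading 336.8°, groundspeed 65.4 kt
Leg 3: desired track 315.5°; wind correction +12.6° → command heading 328.1°, groundspeed 68.2 kt
Leg 4: desired track 300.9°; wind correction +16.7° → command heading 317.6°, groundspeed 73.0 kt
Leg 5: desired track 355.2°; wind correction -1.4° → command heading 353.8°, groundspeed 63.5 kt
Leg 6: desired track 64.5°; wind correction -20.8° → command heading 43.7°, groundspeed 83.5 kt

Leg 1: heading=26.3°, groundspeed=73.4 kt
Leg 2: heading=336.8°, groundspeed=65.4 kt
Leg 3: heading=328.1°, groundspeed=68.2 kt
Leg 4: heading=317.6°, groundspeed=73.0 kt
Leg 5: heading=353.8°, groundspeed=63.5 kt
Leg 6: heading=43.7°, groundspeed=83.5 kt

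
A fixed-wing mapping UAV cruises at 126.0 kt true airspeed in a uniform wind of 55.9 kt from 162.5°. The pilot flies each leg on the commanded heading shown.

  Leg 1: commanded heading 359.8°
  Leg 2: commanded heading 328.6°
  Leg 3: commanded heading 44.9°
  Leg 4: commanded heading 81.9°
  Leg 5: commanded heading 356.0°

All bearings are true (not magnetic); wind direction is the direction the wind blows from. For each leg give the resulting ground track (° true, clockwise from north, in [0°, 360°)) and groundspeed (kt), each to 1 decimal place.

Leg 1: heading 359.8°; drift -5.3° → track 354.5°, groundspeed 180.1 kt
Leg 2: heading 328.6°; drift +4.3° → track 332.9°, groundspeed 180.8 kt
Leg 3: heading 44.9°; drift -18.1° → track 26.8°, groundspeed 159.8 kt
Leg 4: heading 81.9°; drift -25.3° → track 56.6°, groundspeed 129.2 kt
Leg 5: heading 356.0°; drift -4.1° → track 351.9°, groundspeed 180.8 kt

Leg 1: track=354.5°, groundspeed=180.1 kt
Leg 2: track=332.9°, groundspeed=180.8 kt
Leg 3: track=26.8°, groundspeed=159.8 kt
Leg 4: track=56.6°, groundspeed=129.2 kt
Leg 5: track=351.9°, groundspeed=180.8 kt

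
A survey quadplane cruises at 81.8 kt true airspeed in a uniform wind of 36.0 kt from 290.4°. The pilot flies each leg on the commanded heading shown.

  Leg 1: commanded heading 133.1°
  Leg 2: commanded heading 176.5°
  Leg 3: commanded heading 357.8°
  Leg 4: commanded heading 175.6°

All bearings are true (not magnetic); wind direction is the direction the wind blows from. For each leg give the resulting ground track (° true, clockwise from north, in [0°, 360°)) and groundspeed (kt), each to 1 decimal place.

Leg 1: track=126.2°, groundspeed=115.8 kt
Leg 2: track=157.6°, groundspeed=101.8 kt
Leg 3: track=23.9°, groundspeed=75.7 kt
Leg 4: track=157.0°, groundspeed=102.3 kt

Leg 1: heading 133.1°; drift -6.9° → track 126.2°, groundspeed 115.8 kt
Leg 2: heading 176.5°; drift -18.9° → track 157.6°, groundspeed 101.8 kt
Leg 3: heading 357.8°; drift +26.1° → track 23.9°, groundspeed 75.7 kt
Leg 4: heading 175.6°; drift -18.6° → track 157.0°, groundspeed 102.3 kt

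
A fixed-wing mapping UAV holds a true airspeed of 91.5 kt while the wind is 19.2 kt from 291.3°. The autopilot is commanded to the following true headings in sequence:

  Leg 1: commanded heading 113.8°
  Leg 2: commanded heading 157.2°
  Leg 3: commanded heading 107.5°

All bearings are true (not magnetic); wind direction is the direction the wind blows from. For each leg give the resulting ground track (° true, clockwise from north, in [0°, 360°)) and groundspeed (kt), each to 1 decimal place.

Leg 1: track=113.4°, groundspeed=110.7 kt
Leg 2: track=149.7°, groundspeed=105.8 kt
Leg 3: track=108.2°, groundspeed=110.7 kt

Leg 1: heading 113.8°; drift -0.4° → track 113.4°, groundspeed 110.7 kt
Leg 2: heading 157.2°; drift -7.5° → track 149.7°, groundspeed 105.8 kt
Leg 3: heading 107.5°; drift +0.7° → track 108.2°, groundspeed 110.7 kt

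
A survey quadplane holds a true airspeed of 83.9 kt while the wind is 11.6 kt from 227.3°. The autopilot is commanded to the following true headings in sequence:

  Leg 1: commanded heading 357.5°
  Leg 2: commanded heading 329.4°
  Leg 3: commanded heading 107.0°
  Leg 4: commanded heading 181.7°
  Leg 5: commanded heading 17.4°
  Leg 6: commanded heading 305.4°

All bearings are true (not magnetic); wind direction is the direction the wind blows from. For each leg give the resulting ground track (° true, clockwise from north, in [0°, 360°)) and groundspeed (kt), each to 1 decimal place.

Leg 1: heading 357.5°; drift +5.5° → track 3.0°, groundspeed 91.8 kt
Leg 2: heading 329.4°; drift +7.5° → track 336.9°, groundspeed 87.1 kt
Leg 3: heading 107.0°; drift -6.4° → track 100.6°, groundspeed 90.3 kt
Leg 4: heading 181.7°; drift -6.2° → track 175.5°, groundspeed 76.2 kt
Leg 5: heading 17.4°; drift +3.5° → track 20.9°, groundspeed 94.1 kt
Leg 6: heading 305.4°; drift +7.9° → track 313.3°, groundspeed 82.3 kt

Leg 1: track=3.0°, groundspeed=91.8 kt
Leg 2: track=336.9°, groundspeed=87.1 kt
Leg 3: track=100.6°, groundspeed=90.3 kt
Leg 4: track=175.5°, groundspeed=76.2 kt
Leg 5: track=20.9°, groundspeed=94.1 kt
Leg 6: track=313.3°, groundspeed=82.3 kt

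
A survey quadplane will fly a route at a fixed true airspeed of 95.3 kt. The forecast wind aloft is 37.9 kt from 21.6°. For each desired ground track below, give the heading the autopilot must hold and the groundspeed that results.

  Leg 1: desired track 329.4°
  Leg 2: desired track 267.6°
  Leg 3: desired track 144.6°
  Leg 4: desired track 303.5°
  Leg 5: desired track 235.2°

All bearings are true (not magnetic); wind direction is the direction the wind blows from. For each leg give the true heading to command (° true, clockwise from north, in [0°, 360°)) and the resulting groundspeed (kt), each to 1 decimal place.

Leg 1: desired track 329.4°; wind correction +18.3° → command heading 347.7°, groundspeed 67.2 kt
Leg 2: desired track 267.6°; wind correction +21.3° → command heading 288.9°, groundspeed 104.2 kt
Leg 3: desired track 144.6°; wind correction -19.5° → command heading 125.1°, groundspeed 110.5 kt
Leg 4: desired track 303.5°; wind correction +22.9° → command heading 326.4°, groundspeed 80.0 kt
Leg 5: desired track 235.2°; wind correction +12.7° → command heading 247.9°, groundspeed 124.5 kt

Leg 1: heading=347.7°, groundspeed=67.2 kt
Leg 2: heading=288.9°, groundspeed=104.2 kt
Leg 3: heading=125.1°, groundspeed=110.5 kt
Leg 4: heading=326.4°, groundspeed=80.0 kt
Leg 5: heading=247.9°, groundspeed=124.5 kt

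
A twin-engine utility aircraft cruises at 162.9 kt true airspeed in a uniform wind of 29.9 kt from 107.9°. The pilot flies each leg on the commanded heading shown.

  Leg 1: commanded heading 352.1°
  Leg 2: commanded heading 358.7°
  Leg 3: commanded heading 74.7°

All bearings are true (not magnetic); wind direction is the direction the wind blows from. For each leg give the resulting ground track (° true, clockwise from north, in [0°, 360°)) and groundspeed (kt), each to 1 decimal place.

Leg 1: track=343.4°, groundspeed=178.0 kt
Leg 2: track=349.4°, groundspeed=175.0 kt
Leg 3: track=67.9°, groundspeed=138.8 kt

Leg 1: heading 352.1°; drift -8.7° → track 343.4°, groundspeed 178.0 kt
Leg 2: heading 358.7°; drift -9.3° → track 349.4°, groundspeed 175.0 kt
Leg 3: heading 74.7°; drift -6.8° → track 67.9°, groundspeed 138.8 kt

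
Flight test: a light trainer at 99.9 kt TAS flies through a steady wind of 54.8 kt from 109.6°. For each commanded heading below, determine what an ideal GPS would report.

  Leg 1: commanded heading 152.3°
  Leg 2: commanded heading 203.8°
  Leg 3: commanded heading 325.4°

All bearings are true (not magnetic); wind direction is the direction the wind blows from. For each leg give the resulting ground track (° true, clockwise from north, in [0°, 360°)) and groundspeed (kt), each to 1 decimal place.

Leg 1: track=184.2°, groundspeed=70.3 kt
Leg 2: track=231.5°, groundspeed=117.4 kt
Leg 3: track=312.9°, groundspeed=147.9 kt

Leg 1: heading 152.3°; drift +31.9° → track 184.2°, groundspeed 70.3 kt
Leg 2: heading 203.8°; drift +27.7° → track 231.5°, groundspeed 117.4 kt
Leg 3: heading 325.4°; drift -12.5° → track 312.9°, groundspeed 147.9 kt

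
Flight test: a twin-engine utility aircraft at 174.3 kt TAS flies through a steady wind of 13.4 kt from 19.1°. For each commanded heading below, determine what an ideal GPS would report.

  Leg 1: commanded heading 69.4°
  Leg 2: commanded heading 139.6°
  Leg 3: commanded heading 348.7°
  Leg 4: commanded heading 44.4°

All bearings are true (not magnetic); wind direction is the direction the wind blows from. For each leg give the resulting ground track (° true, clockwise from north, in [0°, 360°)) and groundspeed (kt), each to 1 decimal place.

Leg 1: track=73.0°, groundspeed=166.1 kt
Leg 2: track=143.2°, groundspeed=181.5 kt
Leg 3: track=346.3°, groundspeed=162.9 kt
Leg 4: track=46.4°, groundspeed=162.3 kt

Leg 1: heading 69.4°; drift +3.6° → track 73.0°, groundspeed 166.1 kt
Leg 2: heading 139.6°; drift +3.6° → track 143.2°, groundspeed 181.5 kt
Leg 3: heading 348.7°; drift -2.4° → track 346.3°, groundspeed 162.9 kt
Leg 4: heading 44.4°; drift +2.0° → track 46.4°, groundspeed 162.3 kt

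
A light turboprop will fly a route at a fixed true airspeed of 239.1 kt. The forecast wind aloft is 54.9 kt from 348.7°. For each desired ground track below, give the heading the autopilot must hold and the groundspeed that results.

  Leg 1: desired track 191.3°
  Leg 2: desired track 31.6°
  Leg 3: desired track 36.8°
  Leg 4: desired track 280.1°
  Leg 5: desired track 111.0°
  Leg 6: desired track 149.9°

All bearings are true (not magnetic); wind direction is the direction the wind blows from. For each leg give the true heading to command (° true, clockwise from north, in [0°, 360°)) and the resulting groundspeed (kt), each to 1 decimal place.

Leg 1: heading=196.4°, groundspeed=288.9 kt
Leg 2: heading=22.6°, groundspeed=195.9 kt
Leg 3: heading=27.0°, groundspeed=198.9 kt
Leg 4: heading=292.4°, groundspeed=213.5 kt
Leg 5: heading=99.8°, groundspeed=263.9 kt
Leg 6: heading=145.7°, groundspeed=290.4 kt

Leg 1: desired track 191.3°; wind correction +5.1° → command heading 196.4°, groundspeed 288.9 kt
Leg 2: desired track 31.6°; wind correction -9.0° → command heading 22.6°, groundspeed 195.9 kt
Leg 3: desired track 36.8°; wind correction -9.8° → command heading 27.0°, groundspeed 198.9 kt
Leg 4: desired track 280.1°; wind correction +12.3° → command heading 292.4°, groundspeed 213.5 kt
Leg 5: desired track 111.0°; wind correction -11.2° → command heading 99.8°, groundspeed 263.9 kt
Leg 6: desired track 149.9°; wind correction -4.2° → command heading 145.7°, groundspeed 290.4 kt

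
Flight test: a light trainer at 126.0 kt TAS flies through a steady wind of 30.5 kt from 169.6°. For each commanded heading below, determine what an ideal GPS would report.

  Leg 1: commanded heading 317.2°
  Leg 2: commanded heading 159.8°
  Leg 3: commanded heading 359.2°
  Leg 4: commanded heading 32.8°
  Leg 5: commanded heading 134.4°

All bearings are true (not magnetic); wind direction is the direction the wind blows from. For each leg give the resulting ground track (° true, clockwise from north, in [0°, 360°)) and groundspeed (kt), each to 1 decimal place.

Leg 1: heading 317.2°; drift +6.1° → track 323.3°, groundspeed 152.6 kt
Leg 2: heading 159.8°; drift -3.1° → track 156.7°, groundspeed 96.1 kt
Leg 3: heading 359.2°; drift -1.9° → track 357.3°, groundspeed 156.2 kt
Leg 4: heading 32.8°; drift -8.0° → track 24.8°, groundspeed 149.7 kt
Leg 5: heading 134.4°; drift -9.9° → track 124.5°, groundspeed 102.6 kt

Leg 1: track=323.3°, groundspeed=152.6 kt
Leg 2: track=156.7°, groundspeed=96.1 kt
Leg 3: track=357.3°, groundspeed=156.2 kt
Leg 4: track=24.8°, groundspeed=149.7 kt
Leg 5: track=124.5°, groundspeed=102.6 kt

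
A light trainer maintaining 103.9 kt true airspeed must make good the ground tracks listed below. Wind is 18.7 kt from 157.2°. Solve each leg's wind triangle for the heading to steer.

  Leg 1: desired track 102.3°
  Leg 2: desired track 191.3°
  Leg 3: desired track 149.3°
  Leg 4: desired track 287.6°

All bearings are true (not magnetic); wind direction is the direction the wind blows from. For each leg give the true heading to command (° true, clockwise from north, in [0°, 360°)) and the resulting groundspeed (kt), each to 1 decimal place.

Leg 1: desired track 102.3°; wind correction +8.5° → command heading 110.8°, groundspeed 92.0 kt
Leg 2: desired track 191.3°; wind correction -5.8° → command heading 185.5°, groundspeed 87.9 kt
Leg 3: desired track 149.3°; wind correction +1.4° → command heading 150.7°, groundspeed 85.3 kt
Leg 4: desired track 287.6°; wind correction -7.9° → command heading 279.7°, groundspeed 115.0 kt

Leg 1: heading=110.8°, groundspeed=92.0 kt
Leg 2: heading=185.5°, groundspeed=87.9 kt
Leg 3: heading=150.7°, groundspeed=85.3 kt
Leg 4: heading=279.7°, groundspeed=115.0 kt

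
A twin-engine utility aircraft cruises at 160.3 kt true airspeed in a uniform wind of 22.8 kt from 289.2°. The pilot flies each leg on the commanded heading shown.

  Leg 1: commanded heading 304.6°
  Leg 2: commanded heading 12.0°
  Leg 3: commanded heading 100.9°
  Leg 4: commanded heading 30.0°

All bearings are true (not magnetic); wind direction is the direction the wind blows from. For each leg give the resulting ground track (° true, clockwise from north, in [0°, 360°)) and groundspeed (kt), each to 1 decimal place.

Leg 1: heading 304.6°; drift +2.5° → track 307.1°, groundspeed 138.5 kt
Leg 2: heading 12.0°; drift +8.2° → track 20.2°, groundspeed 159.1 kt
Leg 3: heading 100.9°; drift +1.0° → track 101.9°, groundspeed 182.9 kt
Leg 4: heading 30.0°; drift +7.7° → track 37.7°, groundspeed 166.1 kt

Leg 1: track=307.1°, groundspeed=138.5 kt
Leg 2: track=20.2°, groundspeed=159.1 kt
Leg 3: track=101.9°, groundspeed=182.9 kt
Leg 4: track=37.7°, groundspeed=166.1 kt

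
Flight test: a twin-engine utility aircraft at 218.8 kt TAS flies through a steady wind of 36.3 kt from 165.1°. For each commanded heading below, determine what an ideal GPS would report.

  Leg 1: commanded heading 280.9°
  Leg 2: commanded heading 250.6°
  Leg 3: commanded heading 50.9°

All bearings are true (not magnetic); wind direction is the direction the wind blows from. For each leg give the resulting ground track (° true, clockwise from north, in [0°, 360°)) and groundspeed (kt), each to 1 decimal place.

Leg 1: track=288.8°, groundspeed=236.9 kt
Leg 2: track=260.1°, groundspeed=219.0 kt
Leg 3: track=42.8°, groundspeed=236.0 kt

Leg 1: heading 280.9°; drift +7.9° → track 288.8°, groundspeed 236.9 kt
Leg 2: heading 250.6°; drift +9.5° → track 260.1°, groundspeed 219.0 kt
Leg 3: heading 50.9°; drift -8.1° → track 42.8°, groundspeed 236.0 kt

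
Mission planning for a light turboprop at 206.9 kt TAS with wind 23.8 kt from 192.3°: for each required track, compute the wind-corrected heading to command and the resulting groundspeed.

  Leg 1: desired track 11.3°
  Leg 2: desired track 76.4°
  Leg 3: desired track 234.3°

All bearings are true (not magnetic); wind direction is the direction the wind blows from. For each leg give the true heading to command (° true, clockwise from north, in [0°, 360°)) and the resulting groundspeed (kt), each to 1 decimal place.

Leg 1: desired track 11.3°; wind correction -0.1° → command heading 11.2°, groundspeed 230.7 kt
Leg 2: desired track 76.4°; wind correction +5.9° → command heading 82.3°, groundspeed 216.2 kt
Leg 3: desired track 234.3°; wind correction -4.4° → command heading 229.9°, groundspeed 188.6 kt

Leg 1: heading=11.2°, groundspeed=230.7 kt
Leg 2: heading=82.3°, groundspeed=216.2 kt
Leg 3: heading=229.9°, groundspeed=188.6 kt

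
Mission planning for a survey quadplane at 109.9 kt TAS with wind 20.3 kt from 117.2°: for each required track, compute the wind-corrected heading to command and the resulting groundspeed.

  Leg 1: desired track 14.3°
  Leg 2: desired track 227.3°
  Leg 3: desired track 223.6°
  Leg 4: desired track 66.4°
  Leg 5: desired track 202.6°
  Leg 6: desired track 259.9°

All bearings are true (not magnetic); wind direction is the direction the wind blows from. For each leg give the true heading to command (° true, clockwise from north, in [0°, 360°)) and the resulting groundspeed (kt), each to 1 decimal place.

Leg 1: desired track 14.3°; wind correction +10.4° → command heading 24.7°, groundspeed 112.6 kt
Leg 2: desired track 227.3°; wind correction -10.0° → command heading 217.3°, groundspeed 115.2 kt
Leg 3: desired track 223.6°; wind correction -10.2° → command heading 213.4°, groundspeed 113.9 kt
Leg 4: desired track 66.4°; wind correction +8.2° → command heading 74.6°, groundspeed 95.9 kt
Leg 5: desired track 202.6°; wind correction -10.6° → command heading 192.0°, groundspeed 106.4 kt
Leg 6: desired track 259.9°; wind correction -6.4° → command heading 253.5°, groundspeed 125.4 kt

Leg 1: heading=24.7°, groundspeed=112.6 kt
Leg 2: heading=217.3°, groundspeed=115.2 kt
Leg 3: heading=213.4°, groundspeed=113.9 kt
Leg 4: heading=74.6°, groundspeed=95.9 kt
Leg 5: heading=192.0°, groundspeed=106.4 kt
Leg 6: heading=253.5°, groundspeed=125.4 kt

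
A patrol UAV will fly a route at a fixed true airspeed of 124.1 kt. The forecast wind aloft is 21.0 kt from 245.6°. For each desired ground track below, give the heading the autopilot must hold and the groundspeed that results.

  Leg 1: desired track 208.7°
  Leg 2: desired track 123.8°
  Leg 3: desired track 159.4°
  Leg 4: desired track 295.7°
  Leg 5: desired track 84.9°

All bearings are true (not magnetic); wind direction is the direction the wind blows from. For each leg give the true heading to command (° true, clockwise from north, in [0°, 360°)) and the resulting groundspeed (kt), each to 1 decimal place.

Leg 1: desired track 208.7°; wind correction +5.8° → command heading 214.5°, groundspeed 106.7 kt
Leg 2: desired track 123.8°; wind correction +8.3° → command heading 132.1°, groundspeed 133.9 kt
Leg 3: desired track 159.4°; wind correction +9.7° → command heading 169.1°, groundspeed 120.9 kt
Leg 4: desired track 295.7°; wind correction -7.5° → command heading 288.2°, groundspeed 109.6 kt
Leg 5: desired track 84.9°; wind correction +3.2° → command heading 88.1°, groundspeed 143.7 kt

Leg 1: heading=214.5°, groundspeed=106.7 kt
Leg 2: heading=132.1°, groundspeed=133.9 kt
Leg 3: heading=169.1°, groundspeed=120.9 kt
Leg 4: heading=288.2°, groundspeed=109.6 kt
Leg 5: heading=88.1°, groundspeed=143.7 kt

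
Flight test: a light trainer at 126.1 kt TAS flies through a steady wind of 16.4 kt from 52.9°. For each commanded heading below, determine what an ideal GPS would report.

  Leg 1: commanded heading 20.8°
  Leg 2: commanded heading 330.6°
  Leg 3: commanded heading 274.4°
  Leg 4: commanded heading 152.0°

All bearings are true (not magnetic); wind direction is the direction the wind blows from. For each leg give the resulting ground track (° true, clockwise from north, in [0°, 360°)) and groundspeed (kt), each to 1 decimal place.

Leg 1: track=16.4°, groundspeed=112.5 kt
Leg 2: track=323.1°, groundspeed=125.0 kt
Leg 3: track=269.9°, groundspeed=138.8 kt
Leg 4: track=159.2°, groundspeed=129.7 kt

Leg 1: heading 20.8°; drift -4.4° → track 16.4°, groundspeed 112.5 kt
Leg 2: heading 330.6°; drift -7.5° → track 323.1°, groundspeed 125.0 kt
Leg 3: heading 274.4°; drift -4.5° → track 269.9°, groundspeed 138.8 kt
Leg 4: heading 152.0°; drift +7.2° → track 159.2°, groundspeed 129.7 kt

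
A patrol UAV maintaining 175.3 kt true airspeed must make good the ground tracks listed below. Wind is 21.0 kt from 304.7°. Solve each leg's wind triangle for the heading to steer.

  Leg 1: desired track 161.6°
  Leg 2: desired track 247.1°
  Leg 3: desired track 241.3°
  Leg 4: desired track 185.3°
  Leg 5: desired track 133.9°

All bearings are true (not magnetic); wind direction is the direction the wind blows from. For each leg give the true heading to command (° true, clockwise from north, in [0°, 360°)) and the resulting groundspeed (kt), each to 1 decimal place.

Leg 1: heading=165.7°, groundspeed=191.6 kt
Leg 2: heading=252.9°, groundspeed=163.1 kt
Leg 3: heading=247.4°, groundspeed=164.9 kt
Leg 4: heading=191.3°, groundspeed=184.7 kt
Leg 5: heading=135.0°, groundspeed=196.0 kt

Leg 1: desired track 161.6°; wind correction +4.1° → command heading 165.7°, groundspeed 191.6 kt
Leg 2: desired track 247.1°; wind correction +5.8° → command heading 252.9°, groundspeed 163.1 kt
Leg 3: desired track 241.3°; wind correction +6.1° → command heading 247.4°, groundspeed 164.9 kt
Leg 4: desired track 185.3°; wind correction +6.0° → command heading 191.3°, groundspeed 184.7 kt
Leg 5: desired track 133.9°; wind correction +1.1° → command heading 135.0°, groundspeed 196.0 kt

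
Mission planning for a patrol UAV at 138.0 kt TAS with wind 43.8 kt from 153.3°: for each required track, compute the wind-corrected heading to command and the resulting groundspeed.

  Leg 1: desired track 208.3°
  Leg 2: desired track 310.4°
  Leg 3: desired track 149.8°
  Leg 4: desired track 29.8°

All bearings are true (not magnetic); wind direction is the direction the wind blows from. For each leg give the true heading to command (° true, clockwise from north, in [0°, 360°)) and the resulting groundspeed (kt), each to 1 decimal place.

Leg 1: desired track 208.3°; wind correction -15.1° → command heading 193.2°, groundspeed 108.1 kt
Leg 2: desired track 310.4°; wind correction -7.1° → command heading 303.3°, groundspeed 177.3 kt
Leg 3: desired track 149.8°; wind correction +1.1° → command heading 150.9°, groundspeed 94.3 kt
Leg 4: desired track 29.8°; wind correction +15.3° → command heading 45.1°, groundspeed 157.3 kt

Leg 1: heading=193.2°, groundspeed=108.1 kt
Leg 2: heading=303.3°, groundspeed=177.3 kt
Leg 3: heading=150.9°, groundspeed=94.3 kt
Leg 4: heading=45.1°, groundspeed=157.3 kt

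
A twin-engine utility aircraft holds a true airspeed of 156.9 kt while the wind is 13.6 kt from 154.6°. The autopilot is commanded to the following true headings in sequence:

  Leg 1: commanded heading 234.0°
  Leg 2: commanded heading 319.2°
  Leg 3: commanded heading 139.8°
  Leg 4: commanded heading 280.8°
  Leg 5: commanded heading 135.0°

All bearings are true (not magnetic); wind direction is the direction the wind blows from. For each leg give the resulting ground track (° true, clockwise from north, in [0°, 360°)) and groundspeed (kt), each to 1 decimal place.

Leg 1: track=238.9°, groundspeed=155.0 kt
Leg 2: track=320.4°, groundspeed=170.1 kt
Leg 3: track=138.4°, groundspeed=143.8 kt
Leg 4: track=284.6°, groundspeed=165.3 kt
Leg 5: track=133.2°, groundspeed=144.2 kt

Leg 1: heading 234.0°; drift +4.9° → track 238.9°, groundspeed 155.0 kt
Leg 2: heading 319.2°; drift +1.2° → track 320.4°, groundspeed 170.1 kt
Leg 3: heading 139.8°; drift -1.4° → track 138.4°, groundspeed 143.8 kt
Leg 4: heading 280.8°; drift +3.8° → track 284.6°, groundspeed 165.3 kt
Leg 5: heading 135.0°; drift -1.8° → track 133.2°, groundspeed 144.2 kt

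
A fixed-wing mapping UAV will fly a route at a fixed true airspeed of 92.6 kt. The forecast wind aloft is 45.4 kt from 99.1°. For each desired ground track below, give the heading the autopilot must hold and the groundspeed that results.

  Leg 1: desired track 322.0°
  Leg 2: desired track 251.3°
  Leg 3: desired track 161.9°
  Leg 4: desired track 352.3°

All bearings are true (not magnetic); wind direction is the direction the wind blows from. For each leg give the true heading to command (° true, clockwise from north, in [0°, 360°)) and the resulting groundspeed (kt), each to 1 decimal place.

Leg 1: heading=341.5°, groundspeed=120.5 kt
Leg 2: heading=238.1°, groundspeed=130.3 kt
Leg 3: heading=136.0°, groundspeed=62.6 kt
Leg 4: heading=20.3°, groundspeed=94.9 kt

Leg 1: desired track 322.0°; wind correction +19.5° → command heading 341.5°, groundspeed 120.5 kt
Leg 2: desired track 251.3°; wind correction -13.2° → command heading 238.1°, groundspeed 130.3 kt
Leg 3: desired track 161.9°; wind correction -25.9° → command heading 136.0°, groundspeed 62.6 kt
Leg 4: desired track 352.3°; wind correction +28.0° → command heading 20.3°, groundspeed 94.9 kt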